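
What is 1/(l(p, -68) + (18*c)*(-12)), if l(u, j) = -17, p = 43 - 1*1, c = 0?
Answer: -1/17 ≈ -0.058824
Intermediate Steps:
p = 42 (p = 43 - 1 = 42)
1/(l(p, -68) + (18*c)*(-12)) = 1/(-17 + (18*0)*(-12)) = 1/(-17 + 0*(-12)) = 1/(-17 + 0) = 1/(-17) = -1/17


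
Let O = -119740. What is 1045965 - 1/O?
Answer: 125243849101/119740 ≈ 1.0460e+6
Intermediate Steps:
1045965 - 1/O = 1045965 - 1/(-119740) = 1045965 - 1*(-1/119740) = 1045965 + 1/119740 = 125243849101/119740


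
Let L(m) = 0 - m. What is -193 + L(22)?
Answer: -215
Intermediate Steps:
L(m) = -m
-193 + L(22) = -193 - 1*22 = -193 - 22 = -215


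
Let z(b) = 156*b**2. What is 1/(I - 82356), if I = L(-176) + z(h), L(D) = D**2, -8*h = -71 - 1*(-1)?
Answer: -4/157745 ≈ -2.5357e-5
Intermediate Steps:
h = 35/4 (h = -(-71 - 1*(-1))/8 = -(-71 + 1)/8 = -1/8*(-70) = 35/4 ≈ 8.7500)
I = 171679/4 (I = (-176)**2 + 156*(35/4)**2 = 30976 + 156*(1225/16) = 30976 + 47775/4 = 171679/4 ≈ 42920.)
1/(I - 82356) = 1/(171679/4 - 82356) = 1/(-157745/4) = -4/157745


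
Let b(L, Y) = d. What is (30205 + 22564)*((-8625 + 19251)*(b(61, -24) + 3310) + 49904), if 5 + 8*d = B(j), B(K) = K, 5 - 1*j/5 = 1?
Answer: 7438716698719/4 ≈ 1.8597e+12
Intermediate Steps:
j = 20 (j = 25 - 5*1 = 25 - 5 = 20)
d = 15/8 (d = -5/8 + (1/8)*20 = -5/8 + 5/2 = 15/8 ≈ 1.8750)
b(L, Y) = 15/8
(30205 + 22564)*((-8625 + 19251)*(b(61, -24) + 3310) + 49904) = (30205 + 22564)*((-8625 + 19251)*(15/8 + 3310) + 49904) = 52769*(10626*(26495/8) + 49904) = 52769*(140767935/4 + 49904) = 52769*(140967551/4) = 7438716698719/4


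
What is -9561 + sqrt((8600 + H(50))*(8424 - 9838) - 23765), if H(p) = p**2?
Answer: -9561 + I*sqrt(15719165) ≈ -9561.0 + 3964.7*I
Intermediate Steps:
-9561 + sqrt((8600 + H(50))*(8424 - 9838) - 23765) = -9561 + sqrt((8600 + 50**2)*(8424 - 9838) - 23765) = -9561 + sqrt((8600 + 2500)*(-1414) - 23765) = -9561 + sqrt(11100*(-1414) - 23765) = -9561 + sqrt(-15695400 - 23765) = -9561 + sqrt(-15719165) = -9561 + I*sqrt(15719165)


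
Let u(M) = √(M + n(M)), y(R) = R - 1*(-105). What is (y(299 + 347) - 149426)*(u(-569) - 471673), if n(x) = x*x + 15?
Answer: 70125983275 - 148675*√323207 ≈ 7.0041e+10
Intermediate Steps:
n(x) = 15 + x² (n(x) = x² + 15 = 15 + x²)
y(R) = 105 + R (y(R) = R + 105 = 105 + R)
u(M) = √(15 + M + M²) (u(M) = √(M + (15 + M²)) = √(15 + M + M²))
(y(299 + 347) - 149426)*(u(-569) - 471673) = ((105 + (299 + 347)) - 149426)*(√(15 - 569 + (-569)²) - 471673) = ((105 + 646) - 149426)*(√(15 - 569 + 323761) - 471673) = (751 - 149426)*(√323207 - 471673) = -148675*(-471673 + √323207) = 70125983275 - 148675*√323207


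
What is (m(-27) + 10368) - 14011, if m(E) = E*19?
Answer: -4156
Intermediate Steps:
m(E) = 19*E
(m(-27) + 10368) - 14011 = (19*(-27) + 10368) - 14011 = (-513 + 10368) - 14011 = 9855 - 14011 = -4156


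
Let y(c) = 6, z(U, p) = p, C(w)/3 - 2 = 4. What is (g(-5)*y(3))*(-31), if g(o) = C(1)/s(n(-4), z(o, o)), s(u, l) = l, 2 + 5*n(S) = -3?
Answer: 3348/5 ≈ 669.60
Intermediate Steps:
C(w) = 18 (C(w) = 6 + 3*4 = 6 + 12 = 18)
n(S) = -1 (n(S) = -⅖ + (⅕)*(-3) = -⅖ - ⅗ = -1)
g(o) = 18/o
(g(-5)*y(3))*(-31) = ((18/(-5))*6)*(-31) = ((18*(-⅕))*6)*(-31) = -18/5*6*(-31) = -108/5*(-31) = 3348/5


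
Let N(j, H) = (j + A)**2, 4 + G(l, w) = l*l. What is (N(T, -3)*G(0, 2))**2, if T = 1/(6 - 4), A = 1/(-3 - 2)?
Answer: 81/625 ≈ 0.12960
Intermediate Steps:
A = -1/5 (A = 1/(-5) = -1/5 ≈ -0.20000)
T = 1/2 ≈ 0.50000
G(l, w) = -4 + l**2 (G(l, w) = -4 + l*l = -4 + l**2)
N(j, H) = (-1/5 + j)**2 (N(j, H) = (j - 1/5)**2 = (-1/5 + j)**2)
(N(T, -3)*G(0, 2))**2 = (((-1 + 5*(1/2))**2/25)*(-4 + 0**2))**2 = (((-1 + 5/2)**2/25)*(-4 + 0))**2 = (((3/2)**2/25)*(-4))**2 = (((1/25)*(9/4))*(-4))**2 = ((9/100)*(-4))**2 = (-9/25)**2 = 81/625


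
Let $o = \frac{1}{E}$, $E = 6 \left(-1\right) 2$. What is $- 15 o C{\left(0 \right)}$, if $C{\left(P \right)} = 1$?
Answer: $\frac{5}{4} \approx 1.25$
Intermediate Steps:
$E = -12$ ($E = \left(-6\right) 2 = -12$)
$o = - \frac{1}{12}$ ($o = \frac{1}{-12} = - \frac{1}{12} \approx -0.083333$)
$- 15 o C{\left(0 \right)} = \left(-15\right) \left(- \frac{1}{12}\right) 1 = \frac{5}{4} \cdot 1 = \frac{5}{4}$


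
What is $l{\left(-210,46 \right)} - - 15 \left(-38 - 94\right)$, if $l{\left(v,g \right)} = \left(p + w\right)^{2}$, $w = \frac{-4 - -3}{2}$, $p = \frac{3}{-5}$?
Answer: $- \frac{197879}{100} \approx -1978.8$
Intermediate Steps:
$p = - \frac{3}{5}$ ($p = 3 \left(- \frac{1}{5}\right) = - \frac{3}{5} \approx -0.6$)
$w = - \frac{1}{2}$ ($w = \left(-4 + 3\right) \frac{1}{2} = \left(-1\right) \frac{1}{2} = - \frac{1}{2} \approx -0.5$)
$l{\left(v,g \right)} = \frac{121}{100}$ ($l{\left(v,g \right)} = \left(- \frac{3}{5} - \frac{1}{2}\right)^{2} = \left(- \frac{11}{10}\right)^{2} = \frac{121}{100}$)
$l{\left(-210,46 \right)} - - 15 \left(-38 - 94\right) = \frac{121}{100} - - 15 \left(-38 - 94\right) = \frac{121}{100} - \left(-15\right) \left(-132\right) = \frac{121}{100} - 1980 = - \frac{197879}{100}$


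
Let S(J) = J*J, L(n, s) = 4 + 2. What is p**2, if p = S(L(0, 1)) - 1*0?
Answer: 1296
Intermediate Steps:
L(n, s) = 6
S(J) = J**2
p = 36 (p = 6**2 - 1*0 = 36 + 0 = 36)
p**2 = 36**2 = 1296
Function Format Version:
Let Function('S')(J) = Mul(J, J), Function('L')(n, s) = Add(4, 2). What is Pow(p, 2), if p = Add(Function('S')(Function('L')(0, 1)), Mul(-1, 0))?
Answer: 1296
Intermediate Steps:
Function('L')(n, s) = 6
Function('S')(J) = Pow(J, 2)
p = 36 (p = Add(Pow(6, 2), Mul(-1, 0)) = Add(36, 0) = 36)
Pow(p, 2) = Pow(36, 2) = 1296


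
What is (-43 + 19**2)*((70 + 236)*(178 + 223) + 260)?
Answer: 39103188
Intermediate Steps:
(-43 + 19**2)*((70 + 236)*(178 + 223) + 260) = (-43 + 361)*(306*401 + 260) = 318*(122706 + 260) = 318*122966 = 39103188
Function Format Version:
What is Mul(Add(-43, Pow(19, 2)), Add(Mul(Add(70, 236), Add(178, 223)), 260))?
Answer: 39103188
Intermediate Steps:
Mul(Add(-43, Pow(19, 2)), Add(Mul(Add(70, 236), Add(178, 223)), 260)) = Mul(Add(-43, 361), Add(Mul(306, 401), 260)) = Mul(318, Add(122706, 260)) = Mul(318, 122966) = 39103188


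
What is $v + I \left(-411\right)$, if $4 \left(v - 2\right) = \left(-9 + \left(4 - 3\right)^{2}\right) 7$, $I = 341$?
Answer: $-140163$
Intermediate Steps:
$v = -12$ ($v = 2 + \frac{\left(-9 + \left(4 - 3\right)^{2}\right) 7}{4} = 2 + \frac{\left(-9 + 1^{2}\right) 7}{4} = 2 + \frac{\left(-9 + 1\right) 7}{4} = 2 + \frac{\left(-8\right) 7}{4} = 2 + \frac{1}{4} \left(-56\right) = 2 - 14 = -12$)
$v + I \left(-411\right) = -12 + 341 \left(-411\right) = -12 - 140151 = -140163$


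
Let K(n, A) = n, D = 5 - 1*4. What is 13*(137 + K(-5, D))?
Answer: 1716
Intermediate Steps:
D = 1 (D = 5 - 4 = 1)
13*(137 + K(-5, D)) = 13*(137 - 5) = 13*132 = 1716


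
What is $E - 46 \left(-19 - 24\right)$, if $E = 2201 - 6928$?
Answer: $-2749$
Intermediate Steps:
$E = -4727$
$E - 46 \left(-19 - 24\right) = -4727 - 46 \left(-19 - 24\right) = -4727 - 46 \left(-43\right) = -4727 - -1978 = -4727 + 1978 = -2749$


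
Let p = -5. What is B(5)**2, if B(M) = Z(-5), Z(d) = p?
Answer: 25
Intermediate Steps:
Z(d) = -5
B(M) = -5
B(5)**2 = (-5)**2 = 25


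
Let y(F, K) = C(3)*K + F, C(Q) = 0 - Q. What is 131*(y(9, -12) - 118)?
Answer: -9563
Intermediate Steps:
C(Q) = -Q
y(F, K) = F - 3*K (y(F, K) = (-1*3)*K + F = -3*K + F = F - 3*K)
131*(y(9, -12) - 118) = 131*((9 - 3*(-12)) - 118) = 131*((9 + 36) - 118) = 131*(45 - 118) = 131*(-73) = -9563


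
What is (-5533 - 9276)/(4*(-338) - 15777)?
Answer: 14809/17129 ≈ 0.86456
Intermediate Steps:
(-5533 - 9276)/(4*(-338) - 15777) = -14809/(-1352 - 15777) = -14809/(-17129) = -14809*(-1/17129) = 14809/17129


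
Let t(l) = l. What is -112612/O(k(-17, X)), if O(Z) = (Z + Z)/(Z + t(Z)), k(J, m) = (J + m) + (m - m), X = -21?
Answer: -112612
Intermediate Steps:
k(J, m) = J + m (k(J, m) = (J + m) + 0 = J + m)
O(Z) = 1 (O(Z) = (Z + Z)/(Z + Z) = (2*Z)/((2*Z)) = (2*Z)*(1/(2*Z)) = 1)
-112612/O(k(-17, X)) = -112612/1 = -112612*1 = -112612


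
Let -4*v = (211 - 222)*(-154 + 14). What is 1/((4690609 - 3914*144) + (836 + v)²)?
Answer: 1/4330394 ≈ 2.3093e-7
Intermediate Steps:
v = -385 (v = -(211 - 222)*(-154 + 14)/4 = -(-11)*(-140)/4 = -¼*1540 = -385)
1/((4690609 - 3914*144) + (836 + v)²) = 1/((4690609 - 3914*144) + (836 - 385)²) = 1/((4690609 - 563616) + 451²) = 1/(4126993 + 203401) = 1/4330394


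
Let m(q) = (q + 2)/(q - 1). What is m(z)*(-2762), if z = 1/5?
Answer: 15191/2 ≈ 7595.5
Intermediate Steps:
z = 1/5 (z = 1*(1/5) = 1/5 ≈ 0.20000)
m(q) = (2 + q)/(-1 + q)
m(z)*(-2762) = ((2 + 1/5)/(-1 + 1/5))*(-2762) = ((11/5)/(-4/5))*(-2762) = -5/4*11/5*(-2762) = -11/4*(-2762) = 15191/2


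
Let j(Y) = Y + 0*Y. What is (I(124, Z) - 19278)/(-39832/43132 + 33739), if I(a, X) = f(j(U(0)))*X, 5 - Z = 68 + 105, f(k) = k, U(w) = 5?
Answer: -10330114/17323699 ≈ -0.59630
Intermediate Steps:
j(Y) = Y (j(Y) = Y + 0 = Y)
Z = -168 (Z = 5 - (68 + 105) = 5 - 1*173 = 5 - 173 = -168)
I(a, X) = 5*X
(I(124, Z) - 19278)/(-39832/43132 + 33739) = (5*(-168) - 19278)/(-39832/43132 + 33739) = (-840 - 19278)/(-39832*1/43132 + 33739) = -20118/(-9958/10783 + 33739) = -20118/363797679/10783 = -20118*10783/363797679 = -10330114/17323699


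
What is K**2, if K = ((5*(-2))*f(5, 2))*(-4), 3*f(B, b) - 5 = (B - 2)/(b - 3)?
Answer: 6400/9 ≈ 711.11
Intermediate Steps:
f(B, b) = 5/3 + (-2 + B)/(3*(-3 + b)) (f(B, b) = 5/3 + ((B - 2)/(b - 3))/3 = 5/3 + ((-2 + B)/(-3 + b))/3 = 5/3 + (-2 + B)/(3*(-3 + b)))
K = 80/3 (K = ((5*(-2))*((-17 + 5 + 5*2)/(3*(-3 + 2))))*(-4) = -10*(-17 + 5 + 10)/(3*(-1))*(-4) = -10*(-1)*(-2)/3*(-4) = -10*2/3*(-4) = -20/3*(-4) = 80/3 ≈ 26.667)
K**2 = (80/3)**2 = 6400/9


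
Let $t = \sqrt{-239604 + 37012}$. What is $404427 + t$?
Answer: $404427 + 4 i \sqrt{12662} \approx 4.0443 \cdot 10^{5} + 450.1 i$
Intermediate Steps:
$t = 4 i \sqrt{12662}$ ($t = \sqrt{-202592} = 4 i \sqrt{12662} \approx 450.1 i$)
$404427 + t = 404427 + 4 i \sqrt{12662}$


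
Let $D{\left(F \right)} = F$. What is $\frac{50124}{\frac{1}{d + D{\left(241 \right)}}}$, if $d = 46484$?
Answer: $2342043900$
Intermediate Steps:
$\frac{50124}{\frac{1}{d + D{\left(241 \right)}}} = \frac{50124}{\frac{1}{46484 + 241}} = \frac{50124}{\frac{1}{46725}} = 50124 \frac{1}{\frac{1}{46725}} = 50124 \cdot 46725 = 2342043900$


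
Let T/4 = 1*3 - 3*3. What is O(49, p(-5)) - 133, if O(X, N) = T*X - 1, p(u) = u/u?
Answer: -1310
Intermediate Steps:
p(u) = 1
T = -24 (T = 4*(1*3 - 3*3) = 4*(3 - 9) = 4*(-6) = -24)
O(X, N) = -1 - 24*X (O(X, N) = -24*X - 1 = -1 - 24*X)
O(49, p(-5)) - 133 = (-1 - 24*49) - 133 = (-1 - 1176) - 133 = -1177 - 133 = -1310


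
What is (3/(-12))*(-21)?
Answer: 21/4 ≈ 5.2500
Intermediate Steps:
(3/(-12))*(-21) = -1/12*3*(-21) = -¼*(-21) = 21/4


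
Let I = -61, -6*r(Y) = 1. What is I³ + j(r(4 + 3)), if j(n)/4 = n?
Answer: -680945/3 ≈ -2.2698e+5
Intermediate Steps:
r(Y) = -⅙ (r(Y) = -⅙*1 = -⅙)
j(n) = 4*n
I³ + j(r(4 + 3)) = (-61)³ + 4*(-⅙) = -226981 - ⅔ = -680945/3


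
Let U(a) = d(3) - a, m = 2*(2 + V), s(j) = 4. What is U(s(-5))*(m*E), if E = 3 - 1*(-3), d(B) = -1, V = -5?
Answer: 180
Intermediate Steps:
E = 6 (E = 3 + 3 = 6)
m = -6 (m = 2*(2 - 5) = 2*(-3) = -6)
U(a) = -1 - a
U(s(-5))*(m*E) = (-1 - 1*4)*(-6*6) = (-1 - 4)*(-36) = -5*(-36) = 180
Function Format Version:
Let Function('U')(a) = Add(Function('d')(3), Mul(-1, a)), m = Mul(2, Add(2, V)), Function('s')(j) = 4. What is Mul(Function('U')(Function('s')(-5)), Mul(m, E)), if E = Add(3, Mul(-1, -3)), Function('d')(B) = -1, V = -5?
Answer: 180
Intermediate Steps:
E = 6 (E = Add(3, 3) = 6)
m = -6 (m = Mul(2, Add(2, -5)) = Mul(2, -3) = -6)
Function('U')(a) = Add(-1, Mul(-1, a))
Mul(Function('U')(Function('s')(-5)), Mul(m, E)) = Mul(Add(-1, Mul(-1, 4)), Mul(-6, 6)) = Mul(Add(-1, -4), -36) = Mul(-5, -36) = 180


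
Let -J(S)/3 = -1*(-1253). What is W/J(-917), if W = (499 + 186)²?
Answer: -469225/3759 ≈ -124.83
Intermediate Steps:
W = 469225 (W = 685² = 469225)
J(S) = -3759 (J(S) = -(-3)*(-1253) = -3*1253 = -3759)
W/J(-917) = 469225/(-3759) = 469225*(-1/3759) = -469225/3759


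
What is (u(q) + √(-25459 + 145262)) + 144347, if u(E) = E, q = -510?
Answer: 143837 + √119803 ≈ 1.4418e+5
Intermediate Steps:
(u(q) + √(-25459 + 145262)) + 144347 = (-510 + √(-25459 + 145262)) + 144347 = (-510 + √119803) + 144347 = 143837 + √119803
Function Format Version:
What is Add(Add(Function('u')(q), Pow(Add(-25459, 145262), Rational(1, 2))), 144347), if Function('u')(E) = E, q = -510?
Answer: Add(143837, Pow(119803, Rational(1, 2))) ≈ 1.4418e+5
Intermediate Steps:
Add(Add(Function('u')(q), Pow(Add(-25459, 145262), Rational(1, 2))), 144347) = Add(Add(-510, Pow(Add(-25459, 145262), Rational(1, 2))), 144347) = Add(Add(-510, Pow(119803, Rational(1, 2))), 144347) = Add(143837, Pow(119803, Rational(1, 2)))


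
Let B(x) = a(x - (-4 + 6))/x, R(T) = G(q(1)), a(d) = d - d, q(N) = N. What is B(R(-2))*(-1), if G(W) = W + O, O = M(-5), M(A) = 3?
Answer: 0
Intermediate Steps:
O = 3
a(d) = 0
G(W) = 3 + W (G(W) = W + 3 = 3 + W)
R(T) = 4 (R(T) = 3 + 1 = 4)
B(x) = 0 (B(x) = 0/x = 0)
B(R(-2))*(-1) = 0*(-1) = 0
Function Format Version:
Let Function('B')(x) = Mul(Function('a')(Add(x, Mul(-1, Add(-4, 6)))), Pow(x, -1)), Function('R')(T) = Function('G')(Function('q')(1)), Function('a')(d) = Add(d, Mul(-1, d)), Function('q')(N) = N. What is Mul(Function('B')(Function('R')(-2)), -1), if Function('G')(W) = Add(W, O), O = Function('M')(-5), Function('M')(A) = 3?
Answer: 0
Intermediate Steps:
O = 3
Function('a')(d) = 0
Function('G')(W) = Add(3, W) (Function('G')(W) = Add(W, 3) = Add(3, W))
Function('R')(T) = 4 (Function('R')(T) = Add(3, 1) = 4)
Function('B')(x) = 0 (Function('B')(x) = Mul(0, Pow(x, -1)) = 0)
Mul(Function('B')(Function('R')(-2)), -1) = Mul(0, -1) = 0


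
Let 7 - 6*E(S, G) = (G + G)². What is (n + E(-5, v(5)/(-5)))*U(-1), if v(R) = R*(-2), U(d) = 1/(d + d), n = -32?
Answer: 67/4 ≈ 16.750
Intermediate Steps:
U(d) = 1/(2*d)
v(R) = -2*R
E(S, G) = 7/6 - 2*G²/3 (E(S, G) = 7/6 - (G + G)²/6 = 7/6 - 4*G²/6 = 7/6 - 2*G²/3)
(n + E(-5, v(5)/(-5)))*U(-1) = (-32 + (7/6 - 2*(-2*5/(-5))²/3))*((½)/(-1)) = (-32 + (7/6 - 2*(-10*(-⅕))²/3))*((½)*(-1)) = (-32 + (7/6 - ⅔*2²))*(-½) = (-32 + (7/6 - ⅔*4))*(-½) = (-32 + (7/6 - 8/3))*(-½) = (-32 - 3/2)*(-½) = -67/2*(-½) = 67/4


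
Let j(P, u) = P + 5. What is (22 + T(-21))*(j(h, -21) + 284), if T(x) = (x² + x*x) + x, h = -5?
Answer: 250772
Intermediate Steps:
j(P, u) = 5 + P
T(x) = x + 2*x² (T(x) = (x² + x²) + x = 2*x² + x = x + 2*x²)
(22 + T(-21))*(j(h, -21) + 284) = (22 - 21*(1 + 2*(-21)))*((5 - 5) + 284) = (22 - 21*(1 - 42))*(0 + 284) = (22 - 21*(-41))*284 = (22 + 861)*284 = 883*284 = 250772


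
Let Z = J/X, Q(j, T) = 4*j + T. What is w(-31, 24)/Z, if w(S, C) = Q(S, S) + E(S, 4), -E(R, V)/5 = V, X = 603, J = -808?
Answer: 105525/808 ≈ 130.60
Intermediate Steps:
Q(j, T) = T + 4*j
E(R, V) = -5*V
Z = -808/603 ≈ -1.3400
w(S, C) = -20 + 5*S (w(S, C) = (S + 4*S) - 5*4 = 5*S - 20 = -20 + 5*S)
w(-31, 24)/Z = (-20 + 5*(-31))/(-808/603) = (-20 - 155)*(-603/808) = -175*(-603/808) = 105525/808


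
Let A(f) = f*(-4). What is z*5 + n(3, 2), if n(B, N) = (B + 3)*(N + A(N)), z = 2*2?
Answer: -16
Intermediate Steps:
A(f) = -4*f
z = 4
n(B, N) = -3*N*(3 + B) (n(B, N) = (B + 3)*(N - 4*N) = (3 + B)*(-3*N) = -3*N*(3 + B))
z*5 + n(3, 2) = 4*5 + 3*2*(-3 - 1*3) = 20 + 3*2*(-3 - 3) = 20 + 3*2*(-6) = 20 - 36 = -16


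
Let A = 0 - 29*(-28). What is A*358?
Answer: 290696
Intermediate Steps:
A = 812 (A = 0 + 812 = 812)
A*358 = 812*358 = 290696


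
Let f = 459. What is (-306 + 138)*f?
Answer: -77112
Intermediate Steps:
(-306 + 138)*f = (-306 + 138)*459 = -168*459 = -77112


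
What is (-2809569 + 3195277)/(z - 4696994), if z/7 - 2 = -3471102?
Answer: -192854/14497347 ≈ -0.013303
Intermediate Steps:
z = -24297700 (z = 14 + 7*(-3471102) = 14 - 24297714 = -24297700)
(-2809569 + 3195277)/(z - 4696994) = (-2809569 + 3195277)/(-24297700 - 4696994) = 385708/(-28994694) = 385708*(-1/28994694) = -192854/14497347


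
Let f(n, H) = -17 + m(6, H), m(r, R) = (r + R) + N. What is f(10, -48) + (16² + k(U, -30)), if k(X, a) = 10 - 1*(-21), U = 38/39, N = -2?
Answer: 226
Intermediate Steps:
U = 38/39 (U = 38*(1/39) = 38/39 ≈ 0.97436)
m(r, R) = -2 + R + r (m(r, R) = (r + R) - 2 = (R + r) - 2 = -2 + R + r)
k(X, a) = 31 (k(X, a) = 10 + 21 = 31)
f(n, H) = -13 + H (f(n, H) = -17 + (-2 + H + 6) = -17 + (4 + H) = -13 + H)
f(10, -48) + (16² + k(U, -30)) = (-13 - 48) + (16² + 31) = -61 + (256 + 31) = -61 + 287 = 226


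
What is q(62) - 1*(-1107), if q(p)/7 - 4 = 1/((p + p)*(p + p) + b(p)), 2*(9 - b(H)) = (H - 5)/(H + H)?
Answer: 4330506841/3815423 ≈ 1135.0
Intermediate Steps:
b(H) = 9 - (-5 + H)/(4*H) (b(H) = 9 - (H - 5)/(2*(H + H)) = 9 - (-5 + H)/(2*(2*H)) = 9 - (-5 + H)*1/(2*H)/2 = 9 - (-5 + H)/(4*H))
q(p) = 28 + 7/(4*p² + 5*(1 + 7*p)/(4*p)) (q(p) = 28 + 7/((p + p)*(p + p) + 5*(1 + 7*p)/(4*p)) = 28 + 7/((2*p)*(2*p) + 5*(1 + 7*p)/(4*p)) = 28 + 7/(4*p² + 5*(1 + 7*p)/(4*p)))
q(62) - 1*(-1107) = 28*(5 + 16*62³ + 36*62)/(5 + 16*62³ + 35*62) - 1*(-1107) = 28*(5 + 16*238328 + 2232)/(5 + 16*238328 + 2170) + 1107 = 28*(5 + 3813248 + 2232)/(5 + 3813248 + 2170) + 1107 = 28*3815485/3815423 + 1107 = 28*(1/3815423)*3815485 + 1107 = 106833580/3815423 + 1107 = 4330506841/3815423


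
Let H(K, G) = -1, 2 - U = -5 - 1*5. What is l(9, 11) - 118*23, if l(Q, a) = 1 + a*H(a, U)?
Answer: -2724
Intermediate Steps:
U = 12 (U = 2 - (-5 - 1*5) = 2 - (-5 - 5) = 2 - 1*(-10) = 2 + 10 = 12)
l(Q, a) = 1 - a (l(Q, a) = 1 + a*(-1) = 1 - a)
l(9, 11) - 118*23 = (1 - 1*11) - 118*23 = (1 - 11) - 2714 = -10 - 2714 = -2724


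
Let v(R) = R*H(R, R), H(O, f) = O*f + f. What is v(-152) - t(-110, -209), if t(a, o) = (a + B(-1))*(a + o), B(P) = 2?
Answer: -3523156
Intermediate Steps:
H(O, f) = f + O*f
v(R) = R²*(1 + R) (v(R) = R*(R*(1 + R)) = R²*(1 + R))
t(a, o) = (2 + a)*(a + o) (t(a, o) = (a + 2)*(a + o) = (2 + a)*(a + o))
v(-152) - t(-110, -209) = (-152)²*(1 - 152) - ((-110)² + 2*(-110) + 2*(-209) - 110*(-209)) = 23104*(-151) - (12100 - 220 - 418 + 22990) = -3488704 - 1*34452 = -3488704 - 34452 = -3523156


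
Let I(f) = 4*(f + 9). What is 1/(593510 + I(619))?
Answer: 1/596022 ≈ 1.6778e-6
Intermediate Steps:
I(f) = 36 + 4*f (I(f) = 4*(9 + f) = 36 + 4*f)
1/(593510 + I(619)) = 1/(593510 + (36 + 4*619)) = 1/(593510 + (36 + 2476)) = 1/(593510 + 2512) = 1/596022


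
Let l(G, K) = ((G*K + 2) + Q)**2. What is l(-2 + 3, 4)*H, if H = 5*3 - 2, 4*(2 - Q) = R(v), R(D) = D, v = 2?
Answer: 2925/4 ≈ 731.25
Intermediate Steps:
Q = 3/2 (Q = 2 - 1/4*2 = 2 - 1/2 = 3/2 ≈ 1.5000)
H = 13 (H = 15 - 2 = 13)
l(G, K) = (7/2 + G*K)**2 (l(G, K) = ((G*K + 2) + 3/2)**2 = ((2 + G*K) + 3/2)**2 = (7/2 + G*K)**2)
l(-2 + 3, 4)*H = ((7 + 2*(-2 + 3)*4)**2/4)*13 = ((7 + 2*1*4)**2/4)*13 = ((7 + 8)**2/4)*13 = ((1/4)*15**2)*13 = ((1/4)*225)*13 = (225/4)*13 = 2925/4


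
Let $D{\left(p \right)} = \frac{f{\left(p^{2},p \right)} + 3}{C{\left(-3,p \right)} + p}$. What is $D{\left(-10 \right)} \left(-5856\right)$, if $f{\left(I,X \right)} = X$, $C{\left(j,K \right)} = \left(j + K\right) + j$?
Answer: $- \frac{20496}{13} \approx -1576.6$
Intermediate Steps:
$C{\left(j,K \right)} = K + 2 j$ ($C{\left(j,K \right)} = \left(K + j\right) + j = K + 2 j$)
$D{\left(p \right)} = \frac{3 + p}{-6 + 2 p}$ ($D{\left(p \right)} = \frac{p + 3}{\left(p + 2 \left(-3\right)\right) + p} = \frac{3 + p}{\left(p - 6\right) + p} = \frac{3 + p}{\left(-6 + p\right) + p} = \frac{3 + p}{-6 + 2 p}$)
$D{\left(-10 \right)} \left(-5856\right) = \frac{3 - 10}{2 \left(-3 - 10\right)} \left(-5856\right) = \frac{1}{2} \frac{1}{-13} \left(-7\right) \left(-5856\right) = \frac{1}{2} \left(- \frac{1}{13}\right) \left(-7\right) \left(-5856\right) = \frac{7}{26} \left(-5856\right) = - \frac{20496}{13}$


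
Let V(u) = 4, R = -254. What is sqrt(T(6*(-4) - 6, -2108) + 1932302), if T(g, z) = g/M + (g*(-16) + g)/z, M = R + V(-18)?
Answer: sqrt(53665627619798)/5270 ≈ 1390.1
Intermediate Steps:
M = -250 (M = -254 + 4 = -250)
T(g, z) = -g/250 - 15*g/z (T(g, z) = g/(-250) + (g*(-16) + g)/z = g*(-1/250) + (-16*g + g)/z = -g/250 + (-15*g)/z = -g/250 - 15*g/z)
sqrt(T(6*(-4) - 6, -2108) + 1932302) = sqrt((1/250)*(6*(-4) - 6)*(-3750 - 1*(-2108))/(-2108) + 1932302) = sqrt((1/250)*(-24 - 6)*(-1/2108)*(-3750 + 2108) + 1932302) = sqrt((1/250)*(-30)*(-1/2108)*(-1642) + 1932302) = sqrt(-2463/26350 + 1932302) = sqrt(50916155237/26350) = sqrt(53665627619798)/5270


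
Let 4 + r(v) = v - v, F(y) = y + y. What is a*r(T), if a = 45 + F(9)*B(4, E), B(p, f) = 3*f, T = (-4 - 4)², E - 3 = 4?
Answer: -1692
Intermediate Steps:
E = 7 (E = 3 + 4 = 7)
F(y) = 2*y
T = 64 (T = (-8)² = 64)
r(v) = -4 (r(v) = -4 + (v - v) = -4 + 0 = -4)
a = 423 (a = 45 + (2*9)*(3*7) = 45 + 18*21 = 45 + 378 = 423)
a*r(T) = 423*(-4) = -1692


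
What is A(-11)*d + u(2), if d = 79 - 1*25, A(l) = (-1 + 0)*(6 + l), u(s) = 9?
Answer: 279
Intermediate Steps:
A(l) = -6 - l (A(l) = -(6 + l) = -6 - l)
d = 54 (d = 79 - 25 = 54)
A(-11)*d + u(2) = (-6 - 1*(-11))*54 + 9 = (-6 + 11)*54 + 9 = 5*54 + 9 = 270 + 9 = 279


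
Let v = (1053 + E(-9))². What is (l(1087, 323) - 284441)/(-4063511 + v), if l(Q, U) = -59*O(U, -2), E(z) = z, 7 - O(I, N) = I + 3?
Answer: 53124/594715 ≈ 0.089327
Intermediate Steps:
O(I, N) = 4 - I (O(I, N) = 7 - (I + 3) = 7 - (3 + I) = 7 + (-3 - I) = 4 - I)
l(Q, U) = -236 + 59*U (l(Q, U) = -59*(4 - U) = -236 + 59*U)
v = 1089936 (v = (1053 - 9)² = 1044² = 1089936)
(l(1087, 323) - 284441)/(-4063511 + v) = ((-236 + 59*323) - 284441)/(-4063511 + 1089936) = ((-236 + 19057) - 284441)/(-2973575) = (18821 - 284441)*(-1/2973575) = -265620*(-1/2973575) = 53124/594715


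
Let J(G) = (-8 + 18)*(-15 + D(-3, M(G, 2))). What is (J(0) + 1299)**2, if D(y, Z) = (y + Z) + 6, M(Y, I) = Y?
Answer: 1390041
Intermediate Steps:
D(y, Z) = 6 + Z + y (D(y, Z) = (Z + y) + 6 = 6 + Z + y)
J(G) = -120 + 10*G (J(G) = (-8 + 18)*(-15 + (6 + G - 3)) = 10*(-15 + (3 + G)) = 10*(-12 + G) = -120 + 10*G)
(J(0) + 1299)**2 = ((-120 + 10*0) + 1299)**2 = ((-120 + 0) + 1299)**2 = (-120 + 1299)**2 = 1179**2 = 1390041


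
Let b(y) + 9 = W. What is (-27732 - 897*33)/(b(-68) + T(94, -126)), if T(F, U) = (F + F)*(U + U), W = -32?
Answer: 57333/47417 ≈ 1.2091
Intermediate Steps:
T(F, U) = 4*F*U (T(F, U) = (2*F)*(2*U) = 4*F*U)
b(y) = -41 (b(y) = -9 - 32 = -41)
(-27732 - 897*33)/(b(-68) + T(94, -126)) = (-27732 - 897*33)/(-41 + 4*94*(-126)) = (-27732 - 29601)/(-41 - 47376) = -57333/(-47417) = -57333*(-1/47417) = 57333/47417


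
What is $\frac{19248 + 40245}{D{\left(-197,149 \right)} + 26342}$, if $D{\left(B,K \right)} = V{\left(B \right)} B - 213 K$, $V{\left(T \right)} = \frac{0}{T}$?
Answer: $- \frac{59493}{5395} \approx -11.027$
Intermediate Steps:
$V{\left(T \right)} = 0$
$D{\left(B,K \right)} = - 213 K$ ($D{\left(B,K \right)} = 0 B - 213 K = 0 - 213 K = - 213 K$)
$\frac{19248 + 40245}{D{\left(-197,149 \right)} + 26342} = \frac{19248 + 40245}{\left(-213\right) 149 + 26342} = \frac{59493}{-31737 + 26342} = \frac{59493}{-5395} = 59493 \left(- \frac{1}{5395}\right) = - \frac{59493}{5395}$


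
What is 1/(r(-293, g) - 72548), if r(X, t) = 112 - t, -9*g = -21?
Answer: -3/217315 ≈ -1.3805e-5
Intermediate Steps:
g = 7/3 (g = -1/9*(-21) = 7/3 ≈ 2.3333)
1/(r(-293, g) - 72548) = 1/((112 - 1*7/3) - 72548) = 1/((112 - 7/3) - 72548) = 1/(329/3 - 72548) = 1/(-217315/3) = -3/217315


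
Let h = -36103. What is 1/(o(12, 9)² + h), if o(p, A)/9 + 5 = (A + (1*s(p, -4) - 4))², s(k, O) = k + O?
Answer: 1/2142473 ≈ 4.6675e-7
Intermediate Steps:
s(k, O) = O + k
o(p, A) = -45 + 9*(-8 + A + p)² (o(p, A) = -45 + 9*(A + (1*(-4 + p) - 4))² = -45 + 9*(A + ((-4 + p) - 4))² = -45 + 9*(A + (-8 + p))² = -45 + 9*(-8 + A + p)²)
1/(o(12, 9)² + h) = 1/((-45 + 9*(-8 + 9 + 12)²)² - 36103) = 1/((-45 + 9*13²)² - 36103) = 1/((-45 + 9*169)² - 36103) = 1/((-45 + 1521)² - 36103) = 1/(1476² - 36103) = 1/(2178576 - 36103) = 1/2142473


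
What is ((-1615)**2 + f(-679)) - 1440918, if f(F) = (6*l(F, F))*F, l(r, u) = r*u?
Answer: -1877113727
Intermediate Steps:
f(F) = 6*F**3 (f(F) = (6*(F*F))*F = (6*F**2)*F = 6*F**3)
((-1615)**2 + f(-679)) - 1440918 = ((-1615)**2 + 6*(-679)**3) - 1440918 = (2608225 + 6*(-313046839)) - 1440918 = (2608225 - 1878281034) - 1440918 = -1875672809 - 1440918 = -1877113727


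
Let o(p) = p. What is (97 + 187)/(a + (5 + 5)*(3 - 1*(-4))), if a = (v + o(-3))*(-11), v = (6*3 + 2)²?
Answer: -284/4297 ≈ -0.066093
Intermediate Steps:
v = 400 (v = (18 + 2)² = 20² = 400)
a = -4367 (a = (400 - 3)*(-11) = 397*(-11) = -4367)
(97 + 187)/(a + (5 + 5)*(3 - 1*(-4))) = (97 + 187)/(-4367 + (5 + 5)*(3 - 1*(-4))) = 284/(-4367 + 10*(3 + 4)) = 284/(-4367 + 10*7) = 284/(-4367 + 70) = 284/(-4297) = 284*(-1/4297) = -284/4297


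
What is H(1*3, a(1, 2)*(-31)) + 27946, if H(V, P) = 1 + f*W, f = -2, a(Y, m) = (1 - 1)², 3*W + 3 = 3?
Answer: 27947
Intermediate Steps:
W = 0 (W = -1 + (⅓)*3 = -1 + 1 = 0)
a(Y, m) = 0 (a(Y, m) = 0² = 0)
H(V, P) = 1 (H(V, P) = 1 - 2*0 = 1 + 0 = 1)
H(1*3, a(1, 2)*(-31)) + 27946 = 1 + 27946 = 27947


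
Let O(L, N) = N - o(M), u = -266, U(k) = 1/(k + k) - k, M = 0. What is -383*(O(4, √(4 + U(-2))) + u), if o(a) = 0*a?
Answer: 101878 - 383*√23/2 ≈ 1.0096e+5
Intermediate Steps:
o(a) = 0
U(k) = 1/(2*k) - k
O(L, N) = N (O(L, N) = N - 1*0 = N + 0 = N)
-383*(O(4, √(4 + U(-2))) + u) = -383*(√(4 + ((½)/(-2) - 1*(-2))) - 266) = -383*(√(4 + ((½)*(-½) + 2)) - 266) = -383*(√(4 + (-¼ + 2)) - 266) = -383*(√(4 + 7/4) - 266) = -383*(√(23/4) - 266) = -383*(√23/2 - 266) = -383*(-266 + √23/2) = 101878 - 383*√23/2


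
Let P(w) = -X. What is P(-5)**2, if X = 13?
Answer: 169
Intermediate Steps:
P(w) = -13 (P(w) = -1*13 = -13)
P(-5)**2 = (-13)**2 = 169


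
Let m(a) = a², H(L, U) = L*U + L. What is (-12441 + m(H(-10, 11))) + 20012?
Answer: 21971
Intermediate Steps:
H(L, U) = L + L*U
(-12441 + m(H(-10, 11))) + 20012 = (-12441 + (-10*(1 + 11))²) + 20012 = (-12441 + (-10*12)²) + 20012 = (-12441 + (-120)²) + 20012 = (-12441 + 14400) + 20012 = 1959 + 20012 = 21971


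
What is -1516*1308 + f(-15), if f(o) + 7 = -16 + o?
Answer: -1982966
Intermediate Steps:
f(o) = -23 + o (f(o) = -7 + (-16 + o) = -23 + o)
-1516*1308 + f(-15) = -1516*1308 + (-23 - 15) = -1982928 - 38 = -1982966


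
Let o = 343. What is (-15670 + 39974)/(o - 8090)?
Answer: -24304/7747 ≈ -3.1372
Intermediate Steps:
(-15670 + 39974)/(o - 8090) = (-15670 + 39974)/(343 - 8090) = 24304/(-7747) = 24304*(-1/7747) = -24304/7747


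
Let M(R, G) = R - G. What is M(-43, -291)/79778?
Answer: 124/39889 ≈ 0.0031086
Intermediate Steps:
M(-43, -291)/79778 = (-43 - 1*(-291))/79778 = (-43 + 291)*(1/79778) = 248*(1/79778) = 124/39889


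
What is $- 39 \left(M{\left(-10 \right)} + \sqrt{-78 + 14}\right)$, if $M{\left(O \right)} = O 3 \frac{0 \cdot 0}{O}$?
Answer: $- 312 i \approx - 312.0 i$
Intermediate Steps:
$M{\left(O \right)} = 0$ ($M{\left(O \right)} = 3 O \frac{0}{O} = 3 O 0 = 0$)
$- 39 \left(M{\left(-10 \right)} + \sqrt{-78 + 14}\right) = - 39 \left(0 + \sqrt{-78 + 14}\right) = - 39 \left(0 + \sqrt{-64}\right) = - 39 \left(0 + 8 i\right) = - 39 \cdot 8 i = - 312 i$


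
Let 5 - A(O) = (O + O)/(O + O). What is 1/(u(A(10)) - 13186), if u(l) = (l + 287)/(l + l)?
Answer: -8/105197 ≈ -7.6048e-5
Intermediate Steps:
A(O) = 4 (A(O) = 5 - (O + O)/(O + O) = 5 - 2*O/(2*O) = 5 - 2*O*1/(2*O) = 5 - 1*1 = 5 - 1 = 4)
u(l) = (287 + l)/(2*l) (u(l) = (287 + l)/((2*l)) = (287 + l)*(1/(2*l)) = (287 + l)/(2*l))
1/(u(A(10)) - 13186) = 1/((½)*(287 + 4)/4 - 13186) = 1/((½)*(¼)*291 - 13186) = 1/(291/8 - 13186) = 1/(-105197/8) = -8/105197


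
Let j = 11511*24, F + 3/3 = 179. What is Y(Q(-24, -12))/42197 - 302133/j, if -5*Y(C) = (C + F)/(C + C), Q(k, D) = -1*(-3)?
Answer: -21251288323/19429186680 ≈ -1.0938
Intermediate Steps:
Q(k, D) = 3
F = 178 (F = -1 + 179 = 178)
Y(C) = -(178 + C)/(10*C) (Y(C) = -(C + 178)/(5*(C + C)) = -(178 + C)/(5*(2*C)) = -(178 + C)*1/(2*C)/5 = -(178 + C)/(10*C))
j = 276264
Y(Q(-24, -12))/42197 - 302133/j = ((⅒)*(-178 - 1*3)/3)/42197 - 302133/276264 = ((⅒)*(⅓)*(-178 - 3))*(1/42197) - 302133*1/276264 = ((⅒)*(⅓)*(-181))*(1/42197) - 100711/92088 = -181/30*1/42197 - 100711/92088 = -181/1265910 - 100711/92088 = -21251288323/19429186680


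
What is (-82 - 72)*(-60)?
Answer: 9240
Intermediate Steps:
(-82 - 72)*(-60) = -154*(-60) = 9240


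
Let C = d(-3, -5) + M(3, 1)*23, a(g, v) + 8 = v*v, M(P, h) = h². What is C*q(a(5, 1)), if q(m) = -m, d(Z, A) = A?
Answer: 126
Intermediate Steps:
a(g, v) = -8 + v² (a(g, v) = -8 + v*v = -8 + v²)
C = 18 (C = -5 + 1²*23 = -5 + 1*23 = -5 + 23 = 18)
C*q(a(5, 1)) = 18*(-(-8 + 1²)) = 18*(-(-8 + 1)) = 18*(-1*(-7)) = 18*7 = 126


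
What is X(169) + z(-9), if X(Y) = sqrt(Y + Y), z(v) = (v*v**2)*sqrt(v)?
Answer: -2187*I + 13*sqrt(2) ≈ 18.385 - 2187.0*I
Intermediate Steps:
z(v) = v**(7/2) (z(v) = v**3*sqrt(v) = v**(7/2))
X(Y) = sqrt(2)*sqrt(Y) (X(Y) = sqrt(2*Y) = sqrt(2)*sqrt(Y))
X(169) + z(-9) = sqrt(2)*sqrt(169) + (-9)**(7/2) = sqrt(2)*13 - 2187*I = 13*sqrt(2) - 2187*I = -2187*I + 13*sqrt(2)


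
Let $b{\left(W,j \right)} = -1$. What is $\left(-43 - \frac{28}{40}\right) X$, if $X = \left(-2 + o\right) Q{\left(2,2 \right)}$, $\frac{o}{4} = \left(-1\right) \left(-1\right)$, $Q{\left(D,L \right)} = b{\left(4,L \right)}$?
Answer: $\frac{437}{5} \approx 87.4$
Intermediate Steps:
$Q{\left(D,L \right)} = -1$
$o = 4$ ($o = 4 \left(\left(-1\right) \left(-1\right)\right) = 4 \cdot 1 = 4$)
$X = -2$ ($X = \left(-2 + 4\right) \left(-1\right) = 2 \left(-1\right) = -2$)
$\left(-43 - \frac{28}{40}\right) X = \left(-43 - \frac{28}{40}\right) \left(-2\right) = \left(-43 - \frac{7}{10}\right) \left(-2\right) = \left(- \frac{437}{10}\right) \left(-2\right) = \frac{437}{5}$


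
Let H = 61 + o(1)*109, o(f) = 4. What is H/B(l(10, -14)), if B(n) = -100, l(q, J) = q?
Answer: -497/100 ≈ -4.9700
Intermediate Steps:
H = 497 (H = 61 + 4*109 = 61 + 436 = 497)
H/B(l(10, -14)) = 497/(-100) = 497*(-1/100) = -497/100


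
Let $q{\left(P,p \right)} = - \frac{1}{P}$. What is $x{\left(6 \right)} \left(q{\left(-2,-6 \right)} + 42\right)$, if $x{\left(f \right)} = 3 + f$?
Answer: $\frac{765}{2} \approx 382.5$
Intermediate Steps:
$x{\left(6 \right)} \left(q{\left(-2,-6 \right)} + 42\right) = \left(3 + 6\right) \left(- \frac{1}{-2} + 42\right) = 9 \left(\left(-1\right) \left(- \frac{1}{2}\right) + 42\right) = 9 \left(\frac{1}{2} + 42\right) = 9 \cdot \frac{85}{2} = \frac{765}{2}$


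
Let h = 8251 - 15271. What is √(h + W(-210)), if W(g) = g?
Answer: I*√7230 ≈ 85.029*I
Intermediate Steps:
h = -7020
√(h + W(-210)) = √(-7020 - 210) = √(-7230) = I*√7230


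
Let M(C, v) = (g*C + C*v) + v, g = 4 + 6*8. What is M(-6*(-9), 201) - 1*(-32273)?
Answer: 46136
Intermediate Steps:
g = 52 (g = 4 + 48 = 52)
M(C, v) = v + 52*C + C*v (M(C, v) = (52*C + C*v) + v = v + 52*C + C*v)
M(-6*(-9), 201) - 1*(-32273) = (201 + 52*(-6*(-9)) - 6*(-9)*201) - 1*(-32273) = (201 + 52*54 + 54*201) + 32273 = (201 + 2808 + 10854) + 32273 = 13863 + 32273 = 46136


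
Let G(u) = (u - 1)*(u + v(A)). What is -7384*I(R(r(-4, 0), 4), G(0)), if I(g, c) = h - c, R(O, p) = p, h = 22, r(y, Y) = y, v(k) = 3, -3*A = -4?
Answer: -184600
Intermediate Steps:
A = 4/3 (A = -⅓*(-4) = 4/3 ≈ 1.3333)
G(u) = (-1 + u)*(3 + u) (G(u) = (u - 1)*(u + 3) = (-1 + u)*(3 + u))
I(g, c) = 22 - c
-7384*I(R(r(-4, 0), 4), G(0)) = -7384*(22 - (-3 + 0² + 2*0)) = -7384*(22 - (-3 + 0 + 0)) = -7384*(22 - 1*(-3)) = -7384*(22 + 3) = -7384*25 = -184600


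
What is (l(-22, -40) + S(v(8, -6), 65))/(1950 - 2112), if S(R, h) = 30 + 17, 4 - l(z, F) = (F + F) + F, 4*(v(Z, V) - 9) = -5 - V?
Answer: -19/18 ≈ -1.0556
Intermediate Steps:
v(Z, V) = 31/4 - V/4 (v(Z, V) = 9 + (-5 - V)/4 = 9 + (-5/4 - V/4) = 31/4 - V/4)
l(z, F) = 4 - 3*F (l(z, F) = 4 - ((F + F) + F) = 4 - (2*F + F) = 4 - 3*F)
S(R, h) = 47
(l(-22, -40) + S(v(8, -6), 65))/(1950 - 2112) = ((4 - 3*(-40)) + 47)/(1950 - 2112) = ((4 + 120) + 47)/(-162) = (124 + 47)*(-1/162) = 171*(-1/162) = -19/18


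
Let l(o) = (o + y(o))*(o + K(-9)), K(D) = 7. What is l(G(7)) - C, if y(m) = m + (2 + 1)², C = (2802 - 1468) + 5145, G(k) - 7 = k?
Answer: -5702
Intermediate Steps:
G(k) = 7 + k
C = 6479 (C = 1334 + 5145 = 6479)
y(m) = 9 + m (y(m) = m + 3² = m + 9 = 9 + m)
l(o) = (7 + o)*(9 + 2*o) (l(o) = (o + (9 + o))*(o + 7) = (9 + 2*o)*(7 + o) = (7 + o)*(9 + 2*o))
l(G(7)) - C = (63 + 2*(7 + 7)² + 23*(7 + 7)) - 1*6479 = (63 + 2*14² + 23*14) - 6479 = (63 + 2*196 + 322) - 6479 = (63 + 392 + 322) - 6479 = 777 - 6479 = -5702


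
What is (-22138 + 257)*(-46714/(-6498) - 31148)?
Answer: 2213842887095/3249 ≈ 6.8139e+8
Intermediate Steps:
(-22138 + 257)*(-46714/(-6498) - 31148) = -21881*(-46714*(-1/6498) - 31148) = -21881*(23357/3249 - 31148) = -21881*(-101176495/3249) = 2213842887095/3249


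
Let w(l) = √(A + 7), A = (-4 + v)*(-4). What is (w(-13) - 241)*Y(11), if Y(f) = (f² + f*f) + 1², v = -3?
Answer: -58563 + 243*√35 ≈ -57125.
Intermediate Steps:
A = 28 (A = (-4 - 3)*(-4) = -7*(-4) = 28)
w(l) = √35 (w(l) = √(28 + 7) = √35)
Y(f) = 1 + 2*f² (Y(f) = (f² + f²) + 1 = 2*f² + 1 = 1 + 2*f²)
(w(-13) - 241)*Y(11) = (√35 - 241)*(1 + 2*11²) = (-241 + √35)*(1 + 2*121) = (-241 + √35)*(1 + 242) = (-241 + √35)*243 = -58563 + 243*√35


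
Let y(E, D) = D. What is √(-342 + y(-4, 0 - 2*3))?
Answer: 2*I*√87 ≈ 18.655*I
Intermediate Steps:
√(-342 + y(-4, 0 - 2*3)) = √(-342 + (0 - 2*3)) = √(-342 + (0 - 6)) = √(-342 - 6) = √(-348) = 2*I*√87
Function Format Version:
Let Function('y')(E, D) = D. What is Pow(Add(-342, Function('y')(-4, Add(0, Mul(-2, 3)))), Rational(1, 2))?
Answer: Mul(2, I, Pow(87, Rational(1, 2))) ≈ Mul(18.655, I)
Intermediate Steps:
Pow(Add(-342, Function('y')(-4, Add(0, Mul(-2, 3)))), Rational(1, 2)) = Pow(Add(-342, Add(0, Mul(-2, 3))), Rational(1, 2)) = Pow(Add(-342, Add(0, -6)), Rational(1, 2)) = Pow(Add(-342, -6), Rational(1, 2)) = Pow(-348, Rational(1, 2)) = Mul(2, I, Pow(87, Rational(1, 2)))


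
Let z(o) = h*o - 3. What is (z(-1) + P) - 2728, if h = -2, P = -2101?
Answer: -4830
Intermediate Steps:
z(o) = -3 - 2*o (z(o) = -2*o - 3 = -3 - 2*o)
(z(-1) + P) - 2728 = ((-3 - 2*(-1)) - 2101) - 2728 = ((-3 + 2) - 2101) - 2728 = (-1 - 2101) - 2728 = -2102 - 2728 = -4830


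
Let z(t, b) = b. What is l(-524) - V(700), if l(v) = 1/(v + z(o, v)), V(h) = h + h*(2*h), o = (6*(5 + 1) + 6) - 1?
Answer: -1027773601/1048 ≈ -9.8070e+5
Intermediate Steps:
o = 41 (o = (6*6 + 6) - 1 = (36 + 6) - 1 = 42 - 1 = 41)
V(h) = h + 2*h²
l(v) = 1/(2*v) (l(v) = 1/(v + v) = 1/(2*v))
l(-524) - V(700) = (½)/(-524) - 700*(1 + 2*700) = (½)*(-1/524) - 700*(1 + 1400) = -1/1048 - 700*1401 = -1/1048 - 1*980700 = -1/1048 - 980700 = -1027773601/1048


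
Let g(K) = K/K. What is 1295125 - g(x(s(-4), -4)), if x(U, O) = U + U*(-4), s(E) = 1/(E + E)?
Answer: 1295124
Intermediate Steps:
s(E) = 1/(2*E)
x(U, O) = -3*U (x(U, O) = U - 4*U = -3*U)
g(K) = 1
1295125 - g(x(s(-4), -4)) = 1295125 - 1*1 = 1295125 - 1 = 1295124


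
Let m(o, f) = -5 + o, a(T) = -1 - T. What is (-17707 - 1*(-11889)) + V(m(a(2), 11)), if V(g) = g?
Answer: -5826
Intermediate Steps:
(-17707 - 1*(-11889)) + V(m(a(2), 11)) = (-17707 - 1*(-11889)) + (-5 + (-1 - 1*2)) = (-17707 + 11889) + (-5 + (-1 - 2)) = -5818 + (-5 - 3) = -5818 - 8 = -5826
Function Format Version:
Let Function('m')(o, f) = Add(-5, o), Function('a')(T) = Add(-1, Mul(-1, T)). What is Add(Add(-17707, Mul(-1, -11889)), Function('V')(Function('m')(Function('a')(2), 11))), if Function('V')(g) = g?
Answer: -5826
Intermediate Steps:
Add(Add(-17707, Mul(-1, -11889)), Function('V')(Function('m')(Function('a')(2), 11))) = Add(Add(-17707, Mul(-1, -11889)), Add(-5, Add(-1, Mul(-1, 2)))) = Add(Add(-17707, 11889), Add(-5, Add(-1, -2))) = Add(-5818, Add(-5, -3)) = Add(-5818, -8) = -5826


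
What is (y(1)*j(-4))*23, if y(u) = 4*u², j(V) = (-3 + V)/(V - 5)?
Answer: 644/9 ≈ 71.556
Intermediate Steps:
j(V) = (-3 + V)/(-5 + V)
(y(1)*j(-4))*23 = ((4*1²)*((-3 - 4)/(-5 - 4)))*23 = ((4*1)*(-7/(-9)))*23 = (4*(-⅑*(-7)))*23 = (4*(7/9))*23 = (28/9)*23 = 644/9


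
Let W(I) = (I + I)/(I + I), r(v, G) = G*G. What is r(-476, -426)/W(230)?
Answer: 181476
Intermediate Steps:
r(v, G) = G²
W(I) = 1 (W(I) = (2*I)/((2*I)) = (2*I)*(1/(2*I)) = 1)
r(-476, -426)/W(230) = (-426)²/1 = 181476*1 = 181476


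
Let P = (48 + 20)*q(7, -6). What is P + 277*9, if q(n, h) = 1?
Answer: 2561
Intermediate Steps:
P = 68 (P = (48 + 20)*1 = 68*1 = 68)
P + 277*9 = 68 + 277*9 = 68 + 2493 = 2561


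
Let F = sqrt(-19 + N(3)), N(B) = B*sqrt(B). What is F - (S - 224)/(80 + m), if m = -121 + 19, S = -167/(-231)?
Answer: -51577/5082 + I*sqrt(19 - 3*sqrt(3)) ≈ -10.149 + 3.7154*I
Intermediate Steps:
S = 167/231 (S = -167*(-1/231) = 167/231 ≈ 0.72294)
N(B) = B**(3/2)
m = -102
F = sqrt(-19 + 3*sqrt(3)) (F = sqrt(-19 + 3**(3/2)) = sqrt(-19 + 3*sqrt(3)) ≈ 3.7154*I)
F - (S - 224)/(80 + m) = sqrt(-19 + 3*sqrt(3)) - (167/231 - 224)/(80 - 102) = sqrt(-19 + 3*sqrt(3)) - (-51577)/(231*(-22)) = sqrt(-19 + 3*sqrt(3)) - (-51577)*(-1)/(231*22) = sqrt(-19 + 3*sqrt(3)) - 1*51577/5082 = sqrt(-19 + 3*sqrt(3)) - 51577/5082 = -51577/5082 + sqrt(-19 + 3*sqrt(3))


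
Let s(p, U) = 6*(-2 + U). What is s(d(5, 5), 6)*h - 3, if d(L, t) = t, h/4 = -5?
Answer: -483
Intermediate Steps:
h = -20 (h = 4*(-5) = -20)
s(p, U) = -12 + 6*U
s(d(5, 5), 6)*h - 3 = (-12 + 6*6)*(-20) - 3 = (-12 + 36)*(-20) - 3 = 24*(-20) - 3 = -480 - 3 = -483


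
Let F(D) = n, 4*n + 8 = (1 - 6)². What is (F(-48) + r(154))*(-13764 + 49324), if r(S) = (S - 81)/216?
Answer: 4404995/27 ≈ 1.6315e+5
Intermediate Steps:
r(S) = -3/8 + S/216 (r(S) = (-81 + S)*(1/216) = -3/8 + S/216)
n = 17/4 (n = -2 + (1 - 6)²/4 = -2 + (¼)*(-5)² = -2 + (¼)*25 = -2 + 25/4 = 17/4 ≈ 4.2500)
F(D) = 17/4
(F(-48) + r(154))*(-13764 + 49324) = (17/4 + (-3/8 + (1/216)*154))*(-13764 + 49324) = (17/4 + (-3/8 + 77/108))*35560 = (17/4 + 73/216)*35560 = (991/216)*35560 = 4404995/27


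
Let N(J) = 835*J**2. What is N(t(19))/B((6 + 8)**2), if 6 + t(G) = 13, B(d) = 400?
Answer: 8183/80 ≈ 102.29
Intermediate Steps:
t(G) = 7 (t(G) = -6 + 13 = 7)
N(t(19))/B((6 + 8)**2) = (835*7**2)/400 = (835*49)*(1/400) = 40915*(1/400) = 8183/80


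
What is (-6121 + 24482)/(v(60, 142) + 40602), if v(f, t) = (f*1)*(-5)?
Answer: 18361/40302 ≈ 0.45559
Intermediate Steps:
v(f, t) = -5*f (v(f, t) = f*(-5) = -5*f)
(-6121 + 24482)/(v(60, 142) + 40602) = (-6121 + 24482)/(-5*60 + 40602) = 18361/(-300 + 40602) = 18361/40302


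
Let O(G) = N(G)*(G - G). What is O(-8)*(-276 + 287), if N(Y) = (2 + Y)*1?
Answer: 0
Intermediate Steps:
N(Y) = 2 + Y
O(G) = 0 (O(G) = (2 + G)*(G - G) = (2 + G)*0 = 0)
O(-8)*(-276 + 287) = 0*(-276 + 287) = 0*11 = 0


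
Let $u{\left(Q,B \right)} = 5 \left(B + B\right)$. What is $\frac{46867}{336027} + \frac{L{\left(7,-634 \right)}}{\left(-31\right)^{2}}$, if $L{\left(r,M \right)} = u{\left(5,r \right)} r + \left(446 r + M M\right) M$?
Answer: $- \frac{86298060304787}{322921947} \approx -2.6724 \cdot 10^{5}$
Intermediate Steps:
$u{\left(Q,B \right)} = 10 B$ ($u{\left(Q,B \right)} = 5 \cdot 2 B = 10 B$)
$L{\left(r,M \right)} = 10 r^{2} + M \left(M^{2} + 446 r\right)$ ($L{\left(r,M \right)} = 10 r r + \left(446 r + M M\right) M = 10 r^{2} + \left(446 r + M^{2}\right) M = 10 r^{2} + \left(M^{2} + 446 r\right) M = 10 r^{2} + M \left(M^{2} + 446 r\right)$)
$\frac{46867}{336027} + \frac{L{\left(7,-634 \right)}}{\left(-31\right)^{2}} = \frac{46867}{336027} + \frac{\left(-634\right)^{3} + 10 \cdot 7^{2} + 446 \left(-634\right) 7}{\left(-31\right)^{2}} = 46867 \cdot \frac{1}{336027} + \frac{-254840104 + 10 \cdot 49 - 1979348}{961} = \frac{46867}{336027} + \left(-254840104 + 490 - 1979348\right) \frac{1}{961} = \frac{46867}{336027} - \frac{256818962}{961} = - \frac{86298060304787}{322921947}$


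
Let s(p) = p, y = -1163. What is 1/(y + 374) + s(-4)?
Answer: -3157/789 ≈ -4.0013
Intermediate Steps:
1/(y + 374) + s(-4) = 1/(-1163 + 374) - 4 = 1/(-789) - 4 = -1/789 - 4 = -3157/789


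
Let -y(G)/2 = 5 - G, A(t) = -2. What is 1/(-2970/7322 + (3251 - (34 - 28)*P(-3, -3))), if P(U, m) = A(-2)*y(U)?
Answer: 3661/11197514 ≈ 0.00032695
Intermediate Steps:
y(G) = -10 + 2*G (y(G) = -2*(5 - G) = -10 + 2*G)
P(U, m) = 20 - 4*U (P(U, m) = -2*(-10 + 2*U) = 20 - 4*U)
1/(-2970/7322 + (3251 - (34 - 28)*P(-3, -3))) = 1/(-2970/7322 + (3251 - (34 - 28)*(20 - 4*(-3)))) = 1/(-2970*1/7322 + (3251 - 6*(20 + 12))) = 1/(-1485/3661 + (3251 - 6*32)) = 1/(-1485/3661 + (3251 - 1*192)) = 1/(-1485/3661 + (3251 - 192)) = 1/(-1485/3661 + 3059) = 1/(11197514/3661) = 3661/11197514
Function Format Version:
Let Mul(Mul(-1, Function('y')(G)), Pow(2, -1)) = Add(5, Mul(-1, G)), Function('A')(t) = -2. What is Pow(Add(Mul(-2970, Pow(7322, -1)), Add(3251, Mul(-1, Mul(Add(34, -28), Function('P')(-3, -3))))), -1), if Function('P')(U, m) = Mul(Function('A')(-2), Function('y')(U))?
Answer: Rational(3661, 11197514) ≈ 0.00032695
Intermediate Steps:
Function('y')(G) = Add(-10, Mul(2, G)) (Function('y')(G) = Mul(-2, Add(5, Mul(-1, G))) = Add(-10, Mul(2, G)))
Function('P')(U, m) = Add(20, Mul(-4, U)) (Function('P')(U, m) = Mul(-2, Add(-10, Mul(2, U))) = Add(20, Mul(-4, U)))
Pow(Add(Mul(-2970, Pow(7322, -1)), Add(3251, Mul(-1, Mul(Add(34, -28), Function('P')(-3, -3))))), -1) = Pow(Add(Mul(-2970, Pow(7322, -1)), Add(3251, Mul(-1, Mul(Add(34, -28), Add(20, Mul(-4, -3)))))), -1) = Pow(Add(Mul(-2970, Rational(1, 7322)), Add(3251, Mul(-1, Mul(6, Add(20, 12))))), -1) = Pow(Add(Rational(-1485, 3661), Add(3251, Mul(-1, Mul(6, 32)))), -1) = Pow(Add(Rational(-1485, 3661), Add(3251, Mul(-1, 192))), -1) = Pow(Add(Rational(-1485, 3661), Add(3251, -192)), -1) = Pow(Add(Rational(-1485, 3661), 3059), -1) = Pow(Rational(11197514, 3661), -1) = Rational(3661, 11197514)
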